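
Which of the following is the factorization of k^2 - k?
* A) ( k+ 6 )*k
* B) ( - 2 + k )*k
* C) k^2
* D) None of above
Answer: D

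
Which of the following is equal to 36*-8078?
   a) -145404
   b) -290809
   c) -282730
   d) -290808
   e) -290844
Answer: d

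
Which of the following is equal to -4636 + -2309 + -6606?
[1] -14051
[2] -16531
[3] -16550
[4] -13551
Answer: 4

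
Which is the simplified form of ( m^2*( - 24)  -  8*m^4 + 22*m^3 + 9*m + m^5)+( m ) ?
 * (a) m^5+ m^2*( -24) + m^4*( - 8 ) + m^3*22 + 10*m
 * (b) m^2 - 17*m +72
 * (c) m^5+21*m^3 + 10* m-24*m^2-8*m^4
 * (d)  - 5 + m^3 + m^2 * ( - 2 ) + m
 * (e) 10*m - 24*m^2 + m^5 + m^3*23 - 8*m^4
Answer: a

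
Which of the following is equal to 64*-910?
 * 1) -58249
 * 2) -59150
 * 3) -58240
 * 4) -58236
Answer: 3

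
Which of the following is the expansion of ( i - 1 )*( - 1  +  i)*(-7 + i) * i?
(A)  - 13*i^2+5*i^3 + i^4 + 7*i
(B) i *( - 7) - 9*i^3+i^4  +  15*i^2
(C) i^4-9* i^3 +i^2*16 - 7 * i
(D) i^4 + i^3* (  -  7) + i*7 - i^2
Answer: B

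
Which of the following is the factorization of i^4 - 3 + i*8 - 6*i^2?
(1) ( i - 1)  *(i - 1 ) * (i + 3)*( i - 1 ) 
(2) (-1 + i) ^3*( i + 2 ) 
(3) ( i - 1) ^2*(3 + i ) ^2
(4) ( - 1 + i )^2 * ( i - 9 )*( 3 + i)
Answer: 1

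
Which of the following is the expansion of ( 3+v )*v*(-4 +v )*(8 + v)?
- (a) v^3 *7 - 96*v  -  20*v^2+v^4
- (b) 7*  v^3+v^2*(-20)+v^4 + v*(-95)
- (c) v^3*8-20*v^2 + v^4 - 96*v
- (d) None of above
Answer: a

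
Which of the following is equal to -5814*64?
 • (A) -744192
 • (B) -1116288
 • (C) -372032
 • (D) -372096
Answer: D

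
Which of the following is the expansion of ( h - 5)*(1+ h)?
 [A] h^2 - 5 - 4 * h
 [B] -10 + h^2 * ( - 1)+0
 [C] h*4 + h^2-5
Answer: A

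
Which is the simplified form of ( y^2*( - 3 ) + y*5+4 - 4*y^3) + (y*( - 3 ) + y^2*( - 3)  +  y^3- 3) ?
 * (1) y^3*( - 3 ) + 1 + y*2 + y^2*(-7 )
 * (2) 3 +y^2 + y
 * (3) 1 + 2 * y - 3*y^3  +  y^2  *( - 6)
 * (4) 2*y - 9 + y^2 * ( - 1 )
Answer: 3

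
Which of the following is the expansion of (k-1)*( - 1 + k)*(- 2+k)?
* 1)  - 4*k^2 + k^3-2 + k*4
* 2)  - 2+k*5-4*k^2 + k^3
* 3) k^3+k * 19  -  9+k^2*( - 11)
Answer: 2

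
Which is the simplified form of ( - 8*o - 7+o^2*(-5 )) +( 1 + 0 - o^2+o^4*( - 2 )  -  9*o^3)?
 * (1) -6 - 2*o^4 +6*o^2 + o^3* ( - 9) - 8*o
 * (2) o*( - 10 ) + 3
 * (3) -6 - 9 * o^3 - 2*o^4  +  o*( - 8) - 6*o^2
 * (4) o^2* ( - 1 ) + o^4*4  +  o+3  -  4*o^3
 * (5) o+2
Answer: 3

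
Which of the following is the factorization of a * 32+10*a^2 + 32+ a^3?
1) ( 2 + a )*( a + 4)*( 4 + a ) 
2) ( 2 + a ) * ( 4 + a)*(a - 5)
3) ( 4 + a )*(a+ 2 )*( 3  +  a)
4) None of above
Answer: 1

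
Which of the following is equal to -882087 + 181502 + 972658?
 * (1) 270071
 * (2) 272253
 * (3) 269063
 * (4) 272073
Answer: 4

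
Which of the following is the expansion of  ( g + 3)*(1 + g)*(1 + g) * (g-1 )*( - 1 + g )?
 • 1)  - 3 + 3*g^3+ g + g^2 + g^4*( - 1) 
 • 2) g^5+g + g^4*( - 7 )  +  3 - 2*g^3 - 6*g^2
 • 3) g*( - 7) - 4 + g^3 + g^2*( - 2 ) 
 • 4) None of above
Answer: 4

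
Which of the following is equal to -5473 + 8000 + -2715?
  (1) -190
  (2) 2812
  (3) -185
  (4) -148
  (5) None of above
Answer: 5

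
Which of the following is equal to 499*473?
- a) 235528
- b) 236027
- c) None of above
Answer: b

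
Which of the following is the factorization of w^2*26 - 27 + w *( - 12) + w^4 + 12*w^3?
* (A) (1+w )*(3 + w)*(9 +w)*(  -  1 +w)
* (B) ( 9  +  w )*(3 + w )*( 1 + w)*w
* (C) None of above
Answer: A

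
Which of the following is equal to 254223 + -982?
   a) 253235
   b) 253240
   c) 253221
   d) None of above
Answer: d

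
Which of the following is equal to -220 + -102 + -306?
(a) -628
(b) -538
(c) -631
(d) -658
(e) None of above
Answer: a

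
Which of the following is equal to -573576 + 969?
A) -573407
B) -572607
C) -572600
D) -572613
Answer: B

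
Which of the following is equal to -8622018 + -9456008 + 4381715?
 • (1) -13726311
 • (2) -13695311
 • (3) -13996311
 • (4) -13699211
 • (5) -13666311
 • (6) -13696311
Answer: 6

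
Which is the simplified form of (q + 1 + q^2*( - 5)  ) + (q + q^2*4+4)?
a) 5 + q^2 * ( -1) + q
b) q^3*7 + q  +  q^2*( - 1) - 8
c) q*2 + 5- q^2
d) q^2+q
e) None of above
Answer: c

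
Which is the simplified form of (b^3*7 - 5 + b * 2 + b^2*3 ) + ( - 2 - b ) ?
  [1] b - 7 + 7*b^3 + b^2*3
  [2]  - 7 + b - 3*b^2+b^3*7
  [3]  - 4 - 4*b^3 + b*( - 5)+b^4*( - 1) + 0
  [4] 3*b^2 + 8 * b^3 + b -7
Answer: 1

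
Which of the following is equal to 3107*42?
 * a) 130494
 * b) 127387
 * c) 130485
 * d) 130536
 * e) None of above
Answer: a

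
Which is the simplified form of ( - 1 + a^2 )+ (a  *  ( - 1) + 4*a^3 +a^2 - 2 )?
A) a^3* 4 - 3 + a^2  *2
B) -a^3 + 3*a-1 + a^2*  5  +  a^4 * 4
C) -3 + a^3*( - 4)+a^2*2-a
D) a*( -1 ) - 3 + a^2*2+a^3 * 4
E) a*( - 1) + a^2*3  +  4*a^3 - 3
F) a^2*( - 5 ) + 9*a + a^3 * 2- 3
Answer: D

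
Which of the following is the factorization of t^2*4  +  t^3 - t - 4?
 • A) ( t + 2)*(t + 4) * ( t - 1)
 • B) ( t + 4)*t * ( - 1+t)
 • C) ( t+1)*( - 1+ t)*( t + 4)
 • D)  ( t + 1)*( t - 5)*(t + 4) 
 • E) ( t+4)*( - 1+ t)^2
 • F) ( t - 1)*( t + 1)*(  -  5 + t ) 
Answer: C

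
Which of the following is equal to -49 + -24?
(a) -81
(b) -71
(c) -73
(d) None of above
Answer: c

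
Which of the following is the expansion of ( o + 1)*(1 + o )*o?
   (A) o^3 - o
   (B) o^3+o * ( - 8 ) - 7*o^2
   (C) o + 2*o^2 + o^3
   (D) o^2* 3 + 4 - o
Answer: C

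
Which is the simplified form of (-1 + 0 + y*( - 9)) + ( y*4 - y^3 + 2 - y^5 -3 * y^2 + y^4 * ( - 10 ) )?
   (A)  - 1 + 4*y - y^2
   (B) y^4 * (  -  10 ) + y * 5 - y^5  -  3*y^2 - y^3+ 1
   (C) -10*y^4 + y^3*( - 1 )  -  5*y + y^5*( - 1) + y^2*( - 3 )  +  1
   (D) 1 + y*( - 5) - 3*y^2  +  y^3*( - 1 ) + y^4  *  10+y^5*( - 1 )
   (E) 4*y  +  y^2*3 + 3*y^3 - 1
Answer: C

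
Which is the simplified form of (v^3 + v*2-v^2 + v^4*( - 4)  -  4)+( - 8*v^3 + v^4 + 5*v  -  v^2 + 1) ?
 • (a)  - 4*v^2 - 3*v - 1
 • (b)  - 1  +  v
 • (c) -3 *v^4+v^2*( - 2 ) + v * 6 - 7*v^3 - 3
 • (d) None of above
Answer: d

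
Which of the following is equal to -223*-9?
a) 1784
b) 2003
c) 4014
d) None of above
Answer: d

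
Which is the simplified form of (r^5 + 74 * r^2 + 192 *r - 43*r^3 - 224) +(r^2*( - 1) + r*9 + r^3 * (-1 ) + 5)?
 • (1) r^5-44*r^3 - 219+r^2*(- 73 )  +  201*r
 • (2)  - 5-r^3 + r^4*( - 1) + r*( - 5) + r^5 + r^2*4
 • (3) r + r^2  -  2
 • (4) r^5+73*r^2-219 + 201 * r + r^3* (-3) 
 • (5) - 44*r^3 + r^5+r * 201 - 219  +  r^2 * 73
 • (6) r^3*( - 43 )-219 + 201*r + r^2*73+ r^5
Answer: 5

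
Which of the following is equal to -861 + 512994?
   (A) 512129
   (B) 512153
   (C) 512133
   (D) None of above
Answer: C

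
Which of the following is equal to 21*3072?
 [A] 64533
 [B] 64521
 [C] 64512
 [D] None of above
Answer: C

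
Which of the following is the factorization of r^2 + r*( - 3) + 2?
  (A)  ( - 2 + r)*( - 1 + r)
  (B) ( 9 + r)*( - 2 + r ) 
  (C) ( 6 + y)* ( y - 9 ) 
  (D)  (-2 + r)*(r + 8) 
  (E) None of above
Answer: A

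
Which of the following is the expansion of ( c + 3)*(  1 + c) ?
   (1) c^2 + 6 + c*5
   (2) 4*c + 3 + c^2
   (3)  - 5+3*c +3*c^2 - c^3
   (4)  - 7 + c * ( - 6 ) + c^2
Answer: 2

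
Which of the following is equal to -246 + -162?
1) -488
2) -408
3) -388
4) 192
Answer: 2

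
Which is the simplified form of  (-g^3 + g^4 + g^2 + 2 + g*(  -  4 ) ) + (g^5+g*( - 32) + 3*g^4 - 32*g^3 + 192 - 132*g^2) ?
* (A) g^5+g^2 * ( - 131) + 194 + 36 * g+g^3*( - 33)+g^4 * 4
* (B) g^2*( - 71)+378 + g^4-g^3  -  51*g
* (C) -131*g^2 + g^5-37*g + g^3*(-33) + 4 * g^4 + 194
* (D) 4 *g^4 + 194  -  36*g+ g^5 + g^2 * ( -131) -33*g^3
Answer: D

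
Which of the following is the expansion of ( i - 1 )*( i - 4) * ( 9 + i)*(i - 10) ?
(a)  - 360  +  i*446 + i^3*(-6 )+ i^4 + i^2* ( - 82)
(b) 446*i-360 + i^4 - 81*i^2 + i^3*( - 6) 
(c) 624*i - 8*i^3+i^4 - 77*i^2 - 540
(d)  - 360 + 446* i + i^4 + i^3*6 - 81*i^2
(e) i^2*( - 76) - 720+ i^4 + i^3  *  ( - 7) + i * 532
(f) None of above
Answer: b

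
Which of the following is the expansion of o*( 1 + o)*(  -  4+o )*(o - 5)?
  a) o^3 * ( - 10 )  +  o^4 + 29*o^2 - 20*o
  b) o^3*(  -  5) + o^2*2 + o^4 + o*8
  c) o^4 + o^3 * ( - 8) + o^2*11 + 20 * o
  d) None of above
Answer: c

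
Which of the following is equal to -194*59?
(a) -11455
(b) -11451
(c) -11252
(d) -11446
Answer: d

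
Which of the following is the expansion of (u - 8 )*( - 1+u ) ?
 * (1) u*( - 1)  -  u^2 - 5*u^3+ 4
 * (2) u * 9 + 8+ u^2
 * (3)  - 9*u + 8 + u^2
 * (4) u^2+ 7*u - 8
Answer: 3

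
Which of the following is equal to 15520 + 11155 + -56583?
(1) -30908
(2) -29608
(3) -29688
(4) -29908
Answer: 4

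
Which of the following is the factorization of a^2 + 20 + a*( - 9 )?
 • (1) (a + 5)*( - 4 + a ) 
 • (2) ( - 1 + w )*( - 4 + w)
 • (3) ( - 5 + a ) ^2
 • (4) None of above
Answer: 4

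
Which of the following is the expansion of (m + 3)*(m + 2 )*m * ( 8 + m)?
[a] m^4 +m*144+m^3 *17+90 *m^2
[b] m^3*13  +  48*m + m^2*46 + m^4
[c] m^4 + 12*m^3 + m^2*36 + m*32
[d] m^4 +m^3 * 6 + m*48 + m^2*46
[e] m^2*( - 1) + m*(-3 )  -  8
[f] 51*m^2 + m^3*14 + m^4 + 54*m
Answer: b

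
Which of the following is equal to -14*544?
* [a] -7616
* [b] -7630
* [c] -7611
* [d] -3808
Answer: a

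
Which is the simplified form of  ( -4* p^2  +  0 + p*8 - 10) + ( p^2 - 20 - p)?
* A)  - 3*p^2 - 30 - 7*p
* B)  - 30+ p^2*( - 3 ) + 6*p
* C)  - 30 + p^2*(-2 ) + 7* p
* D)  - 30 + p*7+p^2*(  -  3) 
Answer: D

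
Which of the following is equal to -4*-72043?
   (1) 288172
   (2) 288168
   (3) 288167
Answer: 1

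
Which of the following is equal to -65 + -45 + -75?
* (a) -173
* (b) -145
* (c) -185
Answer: c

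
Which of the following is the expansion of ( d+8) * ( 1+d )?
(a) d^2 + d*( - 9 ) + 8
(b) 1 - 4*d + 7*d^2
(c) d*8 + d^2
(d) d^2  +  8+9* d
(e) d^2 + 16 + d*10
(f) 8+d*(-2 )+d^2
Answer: d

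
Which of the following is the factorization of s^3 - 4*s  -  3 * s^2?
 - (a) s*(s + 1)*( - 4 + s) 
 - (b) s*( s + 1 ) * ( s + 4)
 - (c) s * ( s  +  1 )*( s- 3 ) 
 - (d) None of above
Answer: a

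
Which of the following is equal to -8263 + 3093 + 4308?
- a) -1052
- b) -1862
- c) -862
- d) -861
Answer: c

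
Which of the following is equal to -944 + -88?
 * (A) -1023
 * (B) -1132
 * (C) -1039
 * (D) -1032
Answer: D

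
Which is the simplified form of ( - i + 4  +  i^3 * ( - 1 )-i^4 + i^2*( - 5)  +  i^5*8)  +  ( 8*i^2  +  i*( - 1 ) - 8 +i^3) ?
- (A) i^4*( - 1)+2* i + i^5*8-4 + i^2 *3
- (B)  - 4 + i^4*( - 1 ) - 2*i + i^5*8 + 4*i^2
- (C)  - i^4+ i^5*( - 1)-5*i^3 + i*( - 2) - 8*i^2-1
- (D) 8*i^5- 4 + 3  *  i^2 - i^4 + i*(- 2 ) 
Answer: D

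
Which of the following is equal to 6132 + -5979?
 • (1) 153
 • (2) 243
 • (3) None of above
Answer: 1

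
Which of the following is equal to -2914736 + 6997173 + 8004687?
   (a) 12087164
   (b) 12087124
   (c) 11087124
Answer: b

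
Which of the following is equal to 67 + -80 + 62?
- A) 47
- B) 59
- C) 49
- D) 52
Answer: C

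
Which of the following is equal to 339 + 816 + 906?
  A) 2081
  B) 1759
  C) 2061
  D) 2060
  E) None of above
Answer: C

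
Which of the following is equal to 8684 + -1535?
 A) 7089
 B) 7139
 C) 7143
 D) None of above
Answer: D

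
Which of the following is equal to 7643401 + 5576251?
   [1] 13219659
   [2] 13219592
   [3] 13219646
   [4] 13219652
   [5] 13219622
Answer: 4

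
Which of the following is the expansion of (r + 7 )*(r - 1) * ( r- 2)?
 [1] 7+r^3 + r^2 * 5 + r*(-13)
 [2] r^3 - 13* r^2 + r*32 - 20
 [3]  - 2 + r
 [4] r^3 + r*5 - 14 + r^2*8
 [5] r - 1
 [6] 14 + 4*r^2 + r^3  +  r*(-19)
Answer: 6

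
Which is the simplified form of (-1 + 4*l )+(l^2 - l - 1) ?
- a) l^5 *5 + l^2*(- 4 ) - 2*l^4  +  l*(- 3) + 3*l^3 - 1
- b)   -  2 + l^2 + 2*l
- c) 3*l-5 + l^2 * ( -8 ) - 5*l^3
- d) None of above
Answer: d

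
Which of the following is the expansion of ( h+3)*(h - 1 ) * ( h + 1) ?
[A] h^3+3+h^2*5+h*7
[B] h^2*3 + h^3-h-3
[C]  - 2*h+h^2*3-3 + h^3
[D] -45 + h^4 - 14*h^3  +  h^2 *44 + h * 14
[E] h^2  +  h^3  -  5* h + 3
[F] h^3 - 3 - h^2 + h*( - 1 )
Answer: B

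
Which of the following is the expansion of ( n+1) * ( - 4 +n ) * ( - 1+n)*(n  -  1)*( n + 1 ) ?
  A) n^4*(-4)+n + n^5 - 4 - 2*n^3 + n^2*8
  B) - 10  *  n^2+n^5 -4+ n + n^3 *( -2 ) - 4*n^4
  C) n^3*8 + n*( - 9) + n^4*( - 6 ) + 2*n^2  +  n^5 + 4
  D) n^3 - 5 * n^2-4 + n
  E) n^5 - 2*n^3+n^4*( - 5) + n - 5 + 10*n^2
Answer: A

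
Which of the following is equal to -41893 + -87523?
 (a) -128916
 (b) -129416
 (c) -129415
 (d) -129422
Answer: b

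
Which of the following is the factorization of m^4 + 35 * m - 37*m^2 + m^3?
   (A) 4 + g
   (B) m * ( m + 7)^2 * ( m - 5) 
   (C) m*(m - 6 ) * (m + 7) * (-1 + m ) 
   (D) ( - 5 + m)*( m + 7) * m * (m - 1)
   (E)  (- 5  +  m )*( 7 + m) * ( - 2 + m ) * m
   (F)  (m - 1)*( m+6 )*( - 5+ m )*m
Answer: D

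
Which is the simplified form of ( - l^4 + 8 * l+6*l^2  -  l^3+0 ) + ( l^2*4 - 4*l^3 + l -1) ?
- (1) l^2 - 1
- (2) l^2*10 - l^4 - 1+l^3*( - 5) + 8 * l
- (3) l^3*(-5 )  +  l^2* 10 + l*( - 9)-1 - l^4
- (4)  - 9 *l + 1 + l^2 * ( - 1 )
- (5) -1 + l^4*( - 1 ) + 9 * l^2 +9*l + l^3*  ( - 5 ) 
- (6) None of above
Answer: 6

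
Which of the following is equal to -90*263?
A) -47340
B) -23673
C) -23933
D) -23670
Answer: D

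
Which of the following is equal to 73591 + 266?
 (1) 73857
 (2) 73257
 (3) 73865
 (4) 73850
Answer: 1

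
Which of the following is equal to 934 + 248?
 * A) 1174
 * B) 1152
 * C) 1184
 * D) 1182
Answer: D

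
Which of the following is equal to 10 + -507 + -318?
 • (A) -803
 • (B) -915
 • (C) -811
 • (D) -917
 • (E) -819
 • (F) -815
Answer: F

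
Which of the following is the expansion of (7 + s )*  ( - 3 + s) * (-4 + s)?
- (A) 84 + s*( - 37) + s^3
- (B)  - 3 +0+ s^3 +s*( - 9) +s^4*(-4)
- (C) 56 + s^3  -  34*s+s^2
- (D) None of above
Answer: A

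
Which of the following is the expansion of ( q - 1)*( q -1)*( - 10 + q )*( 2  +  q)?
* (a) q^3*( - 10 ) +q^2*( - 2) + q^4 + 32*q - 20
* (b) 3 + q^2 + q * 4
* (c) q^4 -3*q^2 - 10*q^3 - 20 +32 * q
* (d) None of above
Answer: c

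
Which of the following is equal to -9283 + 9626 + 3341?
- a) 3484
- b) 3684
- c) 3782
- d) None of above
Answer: b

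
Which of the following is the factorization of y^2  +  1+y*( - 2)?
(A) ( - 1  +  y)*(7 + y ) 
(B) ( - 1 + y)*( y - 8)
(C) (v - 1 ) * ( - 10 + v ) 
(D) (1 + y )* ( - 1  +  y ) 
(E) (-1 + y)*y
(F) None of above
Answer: F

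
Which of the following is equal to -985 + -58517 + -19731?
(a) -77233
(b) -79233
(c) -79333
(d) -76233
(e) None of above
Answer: b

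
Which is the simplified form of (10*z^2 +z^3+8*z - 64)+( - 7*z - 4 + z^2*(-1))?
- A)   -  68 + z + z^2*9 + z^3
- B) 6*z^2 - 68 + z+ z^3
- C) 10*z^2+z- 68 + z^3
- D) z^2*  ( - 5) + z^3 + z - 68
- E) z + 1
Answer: A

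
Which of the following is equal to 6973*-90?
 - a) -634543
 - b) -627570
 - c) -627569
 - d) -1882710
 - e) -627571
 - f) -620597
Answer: b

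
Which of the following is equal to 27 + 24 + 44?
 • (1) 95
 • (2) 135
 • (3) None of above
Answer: 1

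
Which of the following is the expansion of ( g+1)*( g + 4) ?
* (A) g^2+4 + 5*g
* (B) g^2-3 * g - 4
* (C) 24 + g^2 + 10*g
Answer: A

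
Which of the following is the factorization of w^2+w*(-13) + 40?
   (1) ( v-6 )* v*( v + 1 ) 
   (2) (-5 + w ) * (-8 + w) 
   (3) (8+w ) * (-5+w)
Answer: 2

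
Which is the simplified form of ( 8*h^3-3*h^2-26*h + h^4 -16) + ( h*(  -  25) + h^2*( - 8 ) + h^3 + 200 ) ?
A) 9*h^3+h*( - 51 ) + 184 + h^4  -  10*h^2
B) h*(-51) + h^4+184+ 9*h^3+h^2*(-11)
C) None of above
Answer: B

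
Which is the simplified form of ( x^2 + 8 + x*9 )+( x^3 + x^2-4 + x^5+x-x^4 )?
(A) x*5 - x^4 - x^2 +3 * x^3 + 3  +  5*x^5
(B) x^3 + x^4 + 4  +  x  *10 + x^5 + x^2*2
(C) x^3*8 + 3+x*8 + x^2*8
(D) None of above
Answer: D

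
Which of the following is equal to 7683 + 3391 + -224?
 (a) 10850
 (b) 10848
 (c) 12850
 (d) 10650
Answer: a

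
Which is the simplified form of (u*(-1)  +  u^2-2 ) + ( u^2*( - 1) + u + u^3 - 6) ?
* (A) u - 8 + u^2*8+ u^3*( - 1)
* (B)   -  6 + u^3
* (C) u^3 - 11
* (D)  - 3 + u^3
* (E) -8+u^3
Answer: E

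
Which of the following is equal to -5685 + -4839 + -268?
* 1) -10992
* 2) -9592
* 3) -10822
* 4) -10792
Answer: 4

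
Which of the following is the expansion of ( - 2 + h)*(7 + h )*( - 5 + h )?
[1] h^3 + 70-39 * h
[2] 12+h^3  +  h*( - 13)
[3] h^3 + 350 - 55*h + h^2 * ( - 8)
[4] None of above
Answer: 1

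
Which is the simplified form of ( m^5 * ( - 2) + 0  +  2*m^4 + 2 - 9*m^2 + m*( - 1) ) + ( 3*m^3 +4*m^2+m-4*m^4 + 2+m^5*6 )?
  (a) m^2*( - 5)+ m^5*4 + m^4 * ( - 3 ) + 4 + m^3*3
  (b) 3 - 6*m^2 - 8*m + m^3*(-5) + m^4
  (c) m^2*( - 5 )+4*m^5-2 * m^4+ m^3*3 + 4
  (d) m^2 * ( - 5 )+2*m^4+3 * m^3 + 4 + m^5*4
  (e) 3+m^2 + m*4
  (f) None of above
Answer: c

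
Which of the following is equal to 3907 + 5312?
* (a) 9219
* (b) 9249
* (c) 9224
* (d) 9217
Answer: a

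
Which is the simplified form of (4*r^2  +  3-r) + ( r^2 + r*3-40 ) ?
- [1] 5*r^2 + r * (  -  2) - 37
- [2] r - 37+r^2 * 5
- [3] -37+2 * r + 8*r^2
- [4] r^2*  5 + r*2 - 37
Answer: 4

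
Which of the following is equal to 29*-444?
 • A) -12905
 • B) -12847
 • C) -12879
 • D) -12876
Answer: D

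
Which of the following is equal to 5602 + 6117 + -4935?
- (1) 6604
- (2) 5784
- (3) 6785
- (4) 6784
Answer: 4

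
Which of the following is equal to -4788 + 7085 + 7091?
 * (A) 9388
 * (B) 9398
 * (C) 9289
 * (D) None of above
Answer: A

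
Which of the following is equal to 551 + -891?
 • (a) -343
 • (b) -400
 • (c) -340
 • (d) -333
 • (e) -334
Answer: c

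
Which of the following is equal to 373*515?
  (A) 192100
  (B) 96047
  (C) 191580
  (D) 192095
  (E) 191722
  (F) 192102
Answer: D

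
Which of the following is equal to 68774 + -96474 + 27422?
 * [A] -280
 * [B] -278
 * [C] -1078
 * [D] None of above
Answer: B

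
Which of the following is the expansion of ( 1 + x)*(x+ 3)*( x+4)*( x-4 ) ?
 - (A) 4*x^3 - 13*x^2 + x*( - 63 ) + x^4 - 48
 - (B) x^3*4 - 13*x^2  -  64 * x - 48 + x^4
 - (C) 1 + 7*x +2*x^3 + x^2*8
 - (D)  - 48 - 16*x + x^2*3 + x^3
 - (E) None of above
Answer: B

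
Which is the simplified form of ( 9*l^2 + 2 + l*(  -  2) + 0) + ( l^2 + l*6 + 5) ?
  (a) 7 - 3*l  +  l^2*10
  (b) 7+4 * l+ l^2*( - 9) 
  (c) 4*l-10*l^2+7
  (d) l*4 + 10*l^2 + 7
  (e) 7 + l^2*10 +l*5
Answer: d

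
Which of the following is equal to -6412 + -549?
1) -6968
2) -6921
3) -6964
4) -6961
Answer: 4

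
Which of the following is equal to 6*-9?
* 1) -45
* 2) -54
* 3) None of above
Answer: 2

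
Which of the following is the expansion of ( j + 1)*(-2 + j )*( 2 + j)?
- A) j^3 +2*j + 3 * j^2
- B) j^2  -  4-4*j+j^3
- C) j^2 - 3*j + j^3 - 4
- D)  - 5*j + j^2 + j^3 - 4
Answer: B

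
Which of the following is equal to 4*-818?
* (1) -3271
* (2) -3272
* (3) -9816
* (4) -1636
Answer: 2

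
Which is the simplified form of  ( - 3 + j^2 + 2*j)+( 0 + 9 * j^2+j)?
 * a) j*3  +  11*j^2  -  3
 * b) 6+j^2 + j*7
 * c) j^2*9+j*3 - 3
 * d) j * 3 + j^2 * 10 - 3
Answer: d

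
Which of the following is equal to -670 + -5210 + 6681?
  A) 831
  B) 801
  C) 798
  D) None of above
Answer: B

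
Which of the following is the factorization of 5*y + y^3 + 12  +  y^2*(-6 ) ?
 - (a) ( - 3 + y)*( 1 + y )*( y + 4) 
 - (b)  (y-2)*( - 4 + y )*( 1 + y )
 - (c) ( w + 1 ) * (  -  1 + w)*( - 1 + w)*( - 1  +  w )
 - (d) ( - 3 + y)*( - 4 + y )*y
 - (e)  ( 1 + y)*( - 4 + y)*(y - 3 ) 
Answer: e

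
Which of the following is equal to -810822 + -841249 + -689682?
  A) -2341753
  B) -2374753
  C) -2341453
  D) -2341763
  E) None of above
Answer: A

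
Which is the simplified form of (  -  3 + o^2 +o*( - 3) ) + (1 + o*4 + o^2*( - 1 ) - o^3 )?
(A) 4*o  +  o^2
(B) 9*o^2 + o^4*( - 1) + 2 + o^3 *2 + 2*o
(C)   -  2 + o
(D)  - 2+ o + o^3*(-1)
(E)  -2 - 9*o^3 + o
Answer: D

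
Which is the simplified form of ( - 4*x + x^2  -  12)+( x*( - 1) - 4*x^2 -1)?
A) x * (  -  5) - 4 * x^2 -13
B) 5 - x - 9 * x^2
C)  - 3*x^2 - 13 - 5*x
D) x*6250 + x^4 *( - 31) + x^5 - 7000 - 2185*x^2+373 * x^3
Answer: C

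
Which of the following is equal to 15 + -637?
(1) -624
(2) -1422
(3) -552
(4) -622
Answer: 4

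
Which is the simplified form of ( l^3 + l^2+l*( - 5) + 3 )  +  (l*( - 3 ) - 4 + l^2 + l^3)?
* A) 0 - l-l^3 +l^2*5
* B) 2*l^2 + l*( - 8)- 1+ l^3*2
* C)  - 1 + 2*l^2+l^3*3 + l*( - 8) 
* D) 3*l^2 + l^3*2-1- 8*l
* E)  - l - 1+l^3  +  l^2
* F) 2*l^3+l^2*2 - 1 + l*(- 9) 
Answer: B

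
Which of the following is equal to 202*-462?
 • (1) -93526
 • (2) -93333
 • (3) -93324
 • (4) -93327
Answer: 3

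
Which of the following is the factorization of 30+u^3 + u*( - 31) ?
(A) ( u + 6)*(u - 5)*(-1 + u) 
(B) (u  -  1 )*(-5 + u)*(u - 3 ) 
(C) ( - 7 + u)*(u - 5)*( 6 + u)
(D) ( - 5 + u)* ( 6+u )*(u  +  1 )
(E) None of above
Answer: A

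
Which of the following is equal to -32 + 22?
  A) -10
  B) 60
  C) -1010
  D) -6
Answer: A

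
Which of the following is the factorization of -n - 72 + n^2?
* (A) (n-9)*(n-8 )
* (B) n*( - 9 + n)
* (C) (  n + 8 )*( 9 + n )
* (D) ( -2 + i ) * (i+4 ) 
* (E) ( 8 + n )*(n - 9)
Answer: E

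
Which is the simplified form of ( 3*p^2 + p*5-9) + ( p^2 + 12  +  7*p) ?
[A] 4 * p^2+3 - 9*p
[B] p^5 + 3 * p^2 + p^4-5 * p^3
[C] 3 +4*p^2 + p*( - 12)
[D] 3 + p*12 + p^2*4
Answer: D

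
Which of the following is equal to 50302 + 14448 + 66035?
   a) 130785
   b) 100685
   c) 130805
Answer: a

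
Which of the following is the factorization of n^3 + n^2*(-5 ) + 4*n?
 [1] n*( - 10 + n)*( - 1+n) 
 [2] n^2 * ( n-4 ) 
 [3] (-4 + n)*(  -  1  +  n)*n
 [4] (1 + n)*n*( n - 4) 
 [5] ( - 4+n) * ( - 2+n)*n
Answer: 3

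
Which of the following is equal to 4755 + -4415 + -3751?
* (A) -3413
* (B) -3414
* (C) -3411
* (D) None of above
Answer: C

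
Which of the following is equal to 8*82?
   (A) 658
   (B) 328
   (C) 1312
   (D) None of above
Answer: D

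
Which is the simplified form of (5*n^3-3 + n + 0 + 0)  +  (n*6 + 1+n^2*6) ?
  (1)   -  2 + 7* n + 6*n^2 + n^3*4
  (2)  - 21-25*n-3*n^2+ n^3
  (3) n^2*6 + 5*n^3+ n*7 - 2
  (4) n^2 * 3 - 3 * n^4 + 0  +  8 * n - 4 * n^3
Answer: 3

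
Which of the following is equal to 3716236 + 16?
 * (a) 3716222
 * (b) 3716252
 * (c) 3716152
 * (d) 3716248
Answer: b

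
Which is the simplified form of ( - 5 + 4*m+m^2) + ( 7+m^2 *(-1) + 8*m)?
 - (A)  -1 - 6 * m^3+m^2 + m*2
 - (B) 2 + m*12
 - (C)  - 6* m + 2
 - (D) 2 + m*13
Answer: B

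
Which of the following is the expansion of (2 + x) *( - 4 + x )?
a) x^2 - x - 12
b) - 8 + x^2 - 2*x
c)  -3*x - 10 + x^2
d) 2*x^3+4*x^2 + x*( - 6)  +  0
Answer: b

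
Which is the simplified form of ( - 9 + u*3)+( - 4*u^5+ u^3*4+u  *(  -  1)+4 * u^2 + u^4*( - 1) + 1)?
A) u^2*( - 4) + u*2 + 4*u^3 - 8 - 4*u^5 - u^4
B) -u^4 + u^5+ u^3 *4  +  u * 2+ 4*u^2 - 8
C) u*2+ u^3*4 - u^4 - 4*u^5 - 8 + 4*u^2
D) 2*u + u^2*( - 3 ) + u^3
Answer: C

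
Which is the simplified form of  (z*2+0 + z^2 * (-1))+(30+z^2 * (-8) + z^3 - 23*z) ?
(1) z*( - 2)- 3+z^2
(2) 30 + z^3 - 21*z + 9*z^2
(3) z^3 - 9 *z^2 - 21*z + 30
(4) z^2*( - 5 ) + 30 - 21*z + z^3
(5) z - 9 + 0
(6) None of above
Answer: 3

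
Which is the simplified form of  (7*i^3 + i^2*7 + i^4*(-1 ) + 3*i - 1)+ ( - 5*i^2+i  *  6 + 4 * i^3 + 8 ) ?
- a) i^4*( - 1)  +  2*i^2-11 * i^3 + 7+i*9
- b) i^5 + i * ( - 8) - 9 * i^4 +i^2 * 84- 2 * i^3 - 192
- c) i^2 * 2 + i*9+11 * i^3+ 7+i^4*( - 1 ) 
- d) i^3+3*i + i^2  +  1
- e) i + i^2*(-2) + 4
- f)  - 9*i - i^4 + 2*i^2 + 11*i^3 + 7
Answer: c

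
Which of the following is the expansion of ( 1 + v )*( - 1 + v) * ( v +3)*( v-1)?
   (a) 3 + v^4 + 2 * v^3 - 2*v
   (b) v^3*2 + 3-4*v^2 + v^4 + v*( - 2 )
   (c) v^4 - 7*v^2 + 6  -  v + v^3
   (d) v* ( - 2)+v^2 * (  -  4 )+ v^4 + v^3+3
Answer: b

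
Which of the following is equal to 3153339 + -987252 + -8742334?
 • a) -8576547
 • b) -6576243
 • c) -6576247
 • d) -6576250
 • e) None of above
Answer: c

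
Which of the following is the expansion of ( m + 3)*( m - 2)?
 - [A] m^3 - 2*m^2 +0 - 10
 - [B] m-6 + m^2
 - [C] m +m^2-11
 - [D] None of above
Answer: B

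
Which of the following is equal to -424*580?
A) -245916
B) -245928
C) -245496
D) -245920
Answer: D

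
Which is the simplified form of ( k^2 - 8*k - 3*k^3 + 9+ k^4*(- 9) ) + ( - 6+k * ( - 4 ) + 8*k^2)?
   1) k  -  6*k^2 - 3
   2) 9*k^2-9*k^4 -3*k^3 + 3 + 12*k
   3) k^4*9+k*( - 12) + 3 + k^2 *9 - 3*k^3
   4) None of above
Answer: 4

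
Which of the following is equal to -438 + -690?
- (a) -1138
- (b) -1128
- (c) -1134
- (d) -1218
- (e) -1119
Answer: b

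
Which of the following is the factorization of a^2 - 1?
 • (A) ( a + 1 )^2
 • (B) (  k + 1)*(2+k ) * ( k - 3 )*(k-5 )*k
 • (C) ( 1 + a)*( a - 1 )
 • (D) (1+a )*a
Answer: C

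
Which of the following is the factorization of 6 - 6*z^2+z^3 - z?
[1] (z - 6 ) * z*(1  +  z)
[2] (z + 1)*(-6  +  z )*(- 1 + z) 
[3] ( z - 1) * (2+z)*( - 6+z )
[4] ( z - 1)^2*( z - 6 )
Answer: 2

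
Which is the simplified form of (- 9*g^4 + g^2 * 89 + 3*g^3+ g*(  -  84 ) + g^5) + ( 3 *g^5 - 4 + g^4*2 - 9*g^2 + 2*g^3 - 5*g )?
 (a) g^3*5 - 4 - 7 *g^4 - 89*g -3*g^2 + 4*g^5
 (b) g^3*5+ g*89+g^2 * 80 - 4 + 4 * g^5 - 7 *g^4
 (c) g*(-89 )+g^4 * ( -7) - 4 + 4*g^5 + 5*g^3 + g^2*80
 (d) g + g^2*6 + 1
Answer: c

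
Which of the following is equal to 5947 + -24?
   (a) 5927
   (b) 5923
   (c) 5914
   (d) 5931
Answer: b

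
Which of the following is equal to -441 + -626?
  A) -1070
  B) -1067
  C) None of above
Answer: B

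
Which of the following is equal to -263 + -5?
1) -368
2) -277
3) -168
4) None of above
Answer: 4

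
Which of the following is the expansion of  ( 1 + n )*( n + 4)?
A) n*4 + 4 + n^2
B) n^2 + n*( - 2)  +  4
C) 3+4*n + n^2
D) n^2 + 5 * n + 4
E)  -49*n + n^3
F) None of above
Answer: D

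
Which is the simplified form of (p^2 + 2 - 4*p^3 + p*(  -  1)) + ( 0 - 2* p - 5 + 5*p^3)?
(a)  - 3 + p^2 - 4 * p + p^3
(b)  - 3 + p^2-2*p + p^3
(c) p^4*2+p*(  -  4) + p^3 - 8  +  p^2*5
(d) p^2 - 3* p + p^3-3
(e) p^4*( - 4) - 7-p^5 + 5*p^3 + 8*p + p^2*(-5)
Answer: d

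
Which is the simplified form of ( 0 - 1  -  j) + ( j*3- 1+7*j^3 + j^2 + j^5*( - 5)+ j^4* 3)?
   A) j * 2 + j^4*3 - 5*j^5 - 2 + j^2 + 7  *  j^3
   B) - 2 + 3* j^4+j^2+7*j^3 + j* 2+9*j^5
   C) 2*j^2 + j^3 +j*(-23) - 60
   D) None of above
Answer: A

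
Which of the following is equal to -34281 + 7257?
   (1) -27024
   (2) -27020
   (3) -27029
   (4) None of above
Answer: 1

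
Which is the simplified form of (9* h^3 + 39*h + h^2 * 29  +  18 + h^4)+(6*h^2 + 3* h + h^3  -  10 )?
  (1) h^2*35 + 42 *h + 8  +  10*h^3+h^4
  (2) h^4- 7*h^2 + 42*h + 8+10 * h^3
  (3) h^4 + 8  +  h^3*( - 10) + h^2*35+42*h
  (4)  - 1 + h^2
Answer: 1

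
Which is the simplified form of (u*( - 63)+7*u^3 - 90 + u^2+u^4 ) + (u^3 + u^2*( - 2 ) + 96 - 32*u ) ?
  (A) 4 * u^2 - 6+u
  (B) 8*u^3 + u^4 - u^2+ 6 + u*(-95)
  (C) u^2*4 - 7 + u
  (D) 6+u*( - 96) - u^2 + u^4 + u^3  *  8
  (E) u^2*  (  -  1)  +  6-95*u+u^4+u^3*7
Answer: B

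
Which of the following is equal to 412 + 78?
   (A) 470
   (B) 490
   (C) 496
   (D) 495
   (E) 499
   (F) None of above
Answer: B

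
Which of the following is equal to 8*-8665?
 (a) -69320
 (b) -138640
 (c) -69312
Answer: a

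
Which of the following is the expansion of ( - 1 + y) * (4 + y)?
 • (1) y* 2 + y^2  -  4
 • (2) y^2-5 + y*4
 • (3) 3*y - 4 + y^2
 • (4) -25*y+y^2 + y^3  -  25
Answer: 3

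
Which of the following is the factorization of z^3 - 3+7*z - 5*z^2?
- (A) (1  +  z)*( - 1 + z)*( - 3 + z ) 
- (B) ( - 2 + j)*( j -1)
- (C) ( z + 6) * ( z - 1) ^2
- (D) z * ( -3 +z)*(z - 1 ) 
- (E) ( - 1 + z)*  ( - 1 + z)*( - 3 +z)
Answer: E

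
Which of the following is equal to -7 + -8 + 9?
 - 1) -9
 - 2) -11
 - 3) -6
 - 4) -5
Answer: 3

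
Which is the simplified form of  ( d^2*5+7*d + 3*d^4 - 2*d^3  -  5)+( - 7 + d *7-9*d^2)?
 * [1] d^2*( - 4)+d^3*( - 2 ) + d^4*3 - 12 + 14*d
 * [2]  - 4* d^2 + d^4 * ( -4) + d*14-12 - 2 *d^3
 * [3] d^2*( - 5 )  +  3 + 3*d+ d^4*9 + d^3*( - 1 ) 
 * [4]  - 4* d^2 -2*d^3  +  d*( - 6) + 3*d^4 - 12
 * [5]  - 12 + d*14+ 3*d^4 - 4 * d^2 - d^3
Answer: 1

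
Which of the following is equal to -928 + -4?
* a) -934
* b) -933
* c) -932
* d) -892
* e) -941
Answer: c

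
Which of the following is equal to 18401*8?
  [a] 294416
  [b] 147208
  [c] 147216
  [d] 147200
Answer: b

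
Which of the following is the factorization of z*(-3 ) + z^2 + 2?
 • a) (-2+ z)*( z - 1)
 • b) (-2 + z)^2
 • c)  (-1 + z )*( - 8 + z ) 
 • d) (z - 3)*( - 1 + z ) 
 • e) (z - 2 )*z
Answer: a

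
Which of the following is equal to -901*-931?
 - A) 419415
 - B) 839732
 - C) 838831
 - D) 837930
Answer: C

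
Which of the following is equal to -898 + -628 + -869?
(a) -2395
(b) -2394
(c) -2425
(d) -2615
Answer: a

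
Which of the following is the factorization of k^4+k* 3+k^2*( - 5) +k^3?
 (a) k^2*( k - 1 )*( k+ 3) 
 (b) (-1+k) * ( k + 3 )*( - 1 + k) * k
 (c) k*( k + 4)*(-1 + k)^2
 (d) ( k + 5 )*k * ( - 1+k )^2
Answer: b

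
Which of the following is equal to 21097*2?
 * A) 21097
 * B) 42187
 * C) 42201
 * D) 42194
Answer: D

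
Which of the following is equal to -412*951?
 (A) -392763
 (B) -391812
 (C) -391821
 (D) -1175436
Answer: B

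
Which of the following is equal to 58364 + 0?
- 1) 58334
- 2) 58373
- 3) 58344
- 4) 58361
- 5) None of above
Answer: 5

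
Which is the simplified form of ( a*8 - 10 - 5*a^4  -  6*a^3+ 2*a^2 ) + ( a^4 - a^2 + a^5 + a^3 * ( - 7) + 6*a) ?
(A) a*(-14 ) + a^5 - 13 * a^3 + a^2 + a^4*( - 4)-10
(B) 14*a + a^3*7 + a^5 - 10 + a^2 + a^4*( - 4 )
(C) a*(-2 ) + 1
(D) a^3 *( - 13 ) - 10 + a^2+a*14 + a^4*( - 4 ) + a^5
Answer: D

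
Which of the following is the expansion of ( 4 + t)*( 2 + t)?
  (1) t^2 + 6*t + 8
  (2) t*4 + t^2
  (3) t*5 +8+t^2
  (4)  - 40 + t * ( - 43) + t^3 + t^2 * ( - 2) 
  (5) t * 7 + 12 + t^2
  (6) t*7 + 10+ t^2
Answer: 1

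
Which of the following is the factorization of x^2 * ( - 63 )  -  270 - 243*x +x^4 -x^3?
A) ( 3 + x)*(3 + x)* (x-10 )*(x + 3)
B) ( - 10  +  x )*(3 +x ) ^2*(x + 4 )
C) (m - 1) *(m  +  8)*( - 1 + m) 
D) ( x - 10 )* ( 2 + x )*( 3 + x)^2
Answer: A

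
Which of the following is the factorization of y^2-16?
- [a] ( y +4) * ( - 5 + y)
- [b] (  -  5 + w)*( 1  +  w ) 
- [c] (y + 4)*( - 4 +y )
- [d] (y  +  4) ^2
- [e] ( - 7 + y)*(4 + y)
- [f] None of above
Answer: c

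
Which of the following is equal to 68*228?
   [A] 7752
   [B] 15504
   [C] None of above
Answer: B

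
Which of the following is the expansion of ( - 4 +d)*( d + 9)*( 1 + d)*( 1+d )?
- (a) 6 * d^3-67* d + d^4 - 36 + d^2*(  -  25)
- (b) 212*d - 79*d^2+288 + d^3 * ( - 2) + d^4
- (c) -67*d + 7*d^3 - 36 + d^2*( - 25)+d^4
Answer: c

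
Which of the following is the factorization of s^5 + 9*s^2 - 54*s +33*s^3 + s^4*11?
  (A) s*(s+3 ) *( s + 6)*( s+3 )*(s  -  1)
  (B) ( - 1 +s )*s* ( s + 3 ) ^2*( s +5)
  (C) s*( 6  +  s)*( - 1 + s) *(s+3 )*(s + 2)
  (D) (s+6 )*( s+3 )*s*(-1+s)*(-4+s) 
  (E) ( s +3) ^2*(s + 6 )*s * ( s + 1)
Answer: A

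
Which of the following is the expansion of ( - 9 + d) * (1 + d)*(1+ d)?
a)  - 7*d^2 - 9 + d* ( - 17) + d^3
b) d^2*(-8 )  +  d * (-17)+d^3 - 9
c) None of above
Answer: a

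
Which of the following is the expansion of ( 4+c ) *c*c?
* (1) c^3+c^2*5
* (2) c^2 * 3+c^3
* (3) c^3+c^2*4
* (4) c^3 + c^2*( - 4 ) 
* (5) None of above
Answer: 3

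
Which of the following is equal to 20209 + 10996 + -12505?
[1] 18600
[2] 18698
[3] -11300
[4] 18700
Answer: 4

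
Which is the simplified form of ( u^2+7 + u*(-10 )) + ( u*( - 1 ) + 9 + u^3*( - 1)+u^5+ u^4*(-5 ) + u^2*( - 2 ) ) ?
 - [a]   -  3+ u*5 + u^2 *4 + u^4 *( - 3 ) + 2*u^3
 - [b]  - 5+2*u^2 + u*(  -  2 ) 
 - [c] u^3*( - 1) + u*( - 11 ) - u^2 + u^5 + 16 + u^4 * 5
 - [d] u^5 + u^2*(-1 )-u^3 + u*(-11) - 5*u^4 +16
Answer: d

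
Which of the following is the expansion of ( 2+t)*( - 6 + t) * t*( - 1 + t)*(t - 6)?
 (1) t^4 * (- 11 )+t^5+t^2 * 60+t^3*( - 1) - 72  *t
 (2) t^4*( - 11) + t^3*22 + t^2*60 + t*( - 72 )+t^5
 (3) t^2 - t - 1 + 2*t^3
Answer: 2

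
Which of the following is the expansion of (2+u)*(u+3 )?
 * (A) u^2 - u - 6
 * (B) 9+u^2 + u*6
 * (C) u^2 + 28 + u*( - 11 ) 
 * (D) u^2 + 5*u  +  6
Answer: D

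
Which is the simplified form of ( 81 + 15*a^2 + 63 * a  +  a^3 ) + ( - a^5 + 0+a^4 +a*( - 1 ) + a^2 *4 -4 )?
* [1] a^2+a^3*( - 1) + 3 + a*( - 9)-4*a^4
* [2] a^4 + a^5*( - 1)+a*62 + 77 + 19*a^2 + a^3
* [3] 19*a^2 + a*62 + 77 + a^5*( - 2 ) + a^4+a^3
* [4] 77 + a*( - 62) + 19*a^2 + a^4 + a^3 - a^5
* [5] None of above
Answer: 2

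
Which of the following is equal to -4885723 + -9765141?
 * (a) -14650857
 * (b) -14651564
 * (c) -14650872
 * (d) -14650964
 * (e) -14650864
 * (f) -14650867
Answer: e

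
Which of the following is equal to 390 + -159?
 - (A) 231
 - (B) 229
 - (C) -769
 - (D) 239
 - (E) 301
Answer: A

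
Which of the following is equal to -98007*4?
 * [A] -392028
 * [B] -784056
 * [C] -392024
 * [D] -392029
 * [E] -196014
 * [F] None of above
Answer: A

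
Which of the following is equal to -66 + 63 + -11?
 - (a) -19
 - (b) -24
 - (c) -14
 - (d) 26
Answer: c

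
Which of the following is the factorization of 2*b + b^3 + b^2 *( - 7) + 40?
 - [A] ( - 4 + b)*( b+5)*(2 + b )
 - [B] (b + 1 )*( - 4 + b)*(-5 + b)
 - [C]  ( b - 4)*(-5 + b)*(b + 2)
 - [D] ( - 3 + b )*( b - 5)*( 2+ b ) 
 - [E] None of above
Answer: C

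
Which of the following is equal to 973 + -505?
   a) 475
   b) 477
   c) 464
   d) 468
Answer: d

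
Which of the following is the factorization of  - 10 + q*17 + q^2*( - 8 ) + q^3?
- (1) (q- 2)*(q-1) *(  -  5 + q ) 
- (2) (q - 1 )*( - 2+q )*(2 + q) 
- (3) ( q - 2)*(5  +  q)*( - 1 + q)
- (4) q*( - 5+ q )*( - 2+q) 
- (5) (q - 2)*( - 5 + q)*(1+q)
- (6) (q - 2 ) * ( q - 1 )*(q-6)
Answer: 1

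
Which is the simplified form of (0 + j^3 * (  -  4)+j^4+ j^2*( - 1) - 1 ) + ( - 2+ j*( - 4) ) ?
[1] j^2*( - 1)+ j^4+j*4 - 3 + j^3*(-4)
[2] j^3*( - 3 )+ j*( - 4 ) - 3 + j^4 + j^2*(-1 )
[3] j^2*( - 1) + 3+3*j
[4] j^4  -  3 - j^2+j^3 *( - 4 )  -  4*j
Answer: 4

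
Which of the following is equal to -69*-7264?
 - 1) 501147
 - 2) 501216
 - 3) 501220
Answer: 2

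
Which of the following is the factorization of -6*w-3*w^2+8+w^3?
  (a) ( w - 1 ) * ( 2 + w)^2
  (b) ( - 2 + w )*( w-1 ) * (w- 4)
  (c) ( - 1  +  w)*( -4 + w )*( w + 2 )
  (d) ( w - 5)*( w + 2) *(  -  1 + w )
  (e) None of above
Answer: c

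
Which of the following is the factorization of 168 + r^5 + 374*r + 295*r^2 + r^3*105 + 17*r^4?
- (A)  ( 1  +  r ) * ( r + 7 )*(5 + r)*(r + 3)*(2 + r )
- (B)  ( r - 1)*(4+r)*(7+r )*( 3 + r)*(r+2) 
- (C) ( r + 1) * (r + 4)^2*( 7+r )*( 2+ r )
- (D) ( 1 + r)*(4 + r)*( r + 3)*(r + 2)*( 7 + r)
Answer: D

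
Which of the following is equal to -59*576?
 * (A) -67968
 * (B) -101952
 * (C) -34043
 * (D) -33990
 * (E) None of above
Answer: E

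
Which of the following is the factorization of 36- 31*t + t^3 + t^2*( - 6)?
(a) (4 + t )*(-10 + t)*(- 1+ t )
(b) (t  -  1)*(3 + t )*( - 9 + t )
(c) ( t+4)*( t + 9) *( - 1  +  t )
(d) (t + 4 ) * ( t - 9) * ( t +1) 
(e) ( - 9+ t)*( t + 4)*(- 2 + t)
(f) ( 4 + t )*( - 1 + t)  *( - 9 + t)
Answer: f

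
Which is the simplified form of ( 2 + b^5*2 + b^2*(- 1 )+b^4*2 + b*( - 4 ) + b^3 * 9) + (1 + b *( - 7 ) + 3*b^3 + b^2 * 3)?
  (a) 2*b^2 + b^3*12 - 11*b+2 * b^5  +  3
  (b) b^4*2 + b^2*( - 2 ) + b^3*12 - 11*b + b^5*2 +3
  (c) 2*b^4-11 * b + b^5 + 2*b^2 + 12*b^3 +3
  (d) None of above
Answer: d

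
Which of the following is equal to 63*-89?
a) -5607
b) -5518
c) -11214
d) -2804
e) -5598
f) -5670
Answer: a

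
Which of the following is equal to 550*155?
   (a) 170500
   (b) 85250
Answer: b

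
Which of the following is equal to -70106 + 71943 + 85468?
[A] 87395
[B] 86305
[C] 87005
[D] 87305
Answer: D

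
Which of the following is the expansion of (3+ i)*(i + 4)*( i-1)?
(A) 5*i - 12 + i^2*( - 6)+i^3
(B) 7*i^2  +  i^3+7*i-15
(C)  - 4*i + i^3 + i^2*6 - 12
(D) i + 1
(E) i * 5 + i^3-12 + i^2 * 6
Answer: E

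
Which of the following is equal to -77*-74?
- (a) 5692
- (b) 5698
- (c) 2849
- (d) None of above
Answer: b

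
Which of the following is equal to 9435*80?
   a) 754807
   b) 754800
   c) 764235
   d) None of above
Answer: b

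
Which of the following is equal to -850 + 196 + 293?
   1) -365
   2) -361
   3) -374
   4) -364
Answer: 2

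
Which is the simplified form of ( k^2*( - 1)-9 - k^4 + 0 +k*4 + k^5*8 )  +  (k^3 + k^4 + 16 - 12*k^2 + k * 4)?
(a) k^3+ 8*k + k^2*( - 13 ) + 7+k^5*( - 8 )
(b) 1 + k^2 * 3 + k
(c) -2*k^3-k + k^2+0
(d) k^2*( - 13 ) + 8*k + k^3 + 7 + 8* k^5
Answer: d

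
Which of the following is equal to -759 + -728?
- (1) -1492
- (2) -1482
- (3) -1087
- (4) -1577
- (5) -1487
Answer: 5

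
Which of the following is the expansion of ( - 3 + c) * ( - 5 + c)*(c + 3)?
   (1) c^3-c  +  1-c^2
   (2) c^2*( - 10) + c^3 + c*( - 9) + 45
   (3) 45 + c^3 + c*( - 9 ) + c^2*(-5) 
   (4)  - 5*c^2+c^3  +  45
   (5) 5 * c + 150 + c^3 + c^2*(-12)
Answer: 3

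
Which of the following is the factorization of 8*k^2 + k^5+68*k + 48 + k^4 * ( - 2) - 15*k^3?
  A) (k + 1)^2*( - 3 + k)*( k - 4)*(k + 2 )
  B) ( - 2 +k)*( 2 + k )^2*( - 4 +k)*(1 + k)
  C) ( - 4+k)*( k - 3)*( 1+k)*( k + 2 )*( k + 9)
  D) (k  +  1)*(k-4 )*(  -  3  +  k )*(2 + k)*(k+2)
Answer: D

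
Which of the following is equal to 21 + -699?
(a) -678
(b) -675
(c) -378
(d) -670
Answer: a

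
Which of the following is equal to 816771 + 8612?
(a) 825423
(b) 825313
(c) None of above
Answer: c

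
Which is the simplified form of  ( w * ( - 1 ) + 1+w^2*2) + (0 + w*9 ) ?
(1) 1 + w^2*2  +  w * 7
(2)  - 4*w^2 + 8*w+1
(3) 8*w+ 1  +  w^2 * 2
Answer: 3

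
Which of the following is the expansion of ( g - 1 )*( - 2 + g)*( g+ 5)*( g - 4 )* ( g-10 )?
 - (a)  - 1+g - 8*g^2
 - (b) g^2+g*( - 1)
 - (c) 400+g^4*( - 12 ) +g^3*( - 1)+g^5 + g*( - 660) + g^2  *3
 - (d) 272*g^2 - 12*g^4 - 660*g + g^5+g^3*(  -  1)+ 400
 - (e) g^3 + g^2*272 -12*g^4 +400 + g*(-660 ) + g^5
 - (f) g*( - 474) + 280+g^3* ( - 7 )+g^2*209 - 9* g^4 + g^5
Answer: d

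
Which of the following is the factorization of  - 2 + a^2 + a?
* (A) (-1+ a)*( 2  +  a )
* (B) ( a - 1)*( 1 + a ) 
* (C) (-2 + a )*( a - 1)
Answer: A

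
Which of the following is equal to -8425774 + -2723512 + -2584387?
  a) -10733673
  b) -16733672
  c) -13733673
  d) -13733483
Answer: c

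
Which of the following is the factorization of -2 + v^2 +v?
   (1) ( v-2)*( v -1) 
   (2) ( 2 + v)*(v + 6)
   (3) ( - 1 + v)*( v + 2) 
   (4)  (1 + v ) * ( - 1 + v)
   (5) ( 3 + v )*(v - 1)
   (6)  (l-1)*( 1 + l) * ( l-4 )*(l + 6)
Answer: 3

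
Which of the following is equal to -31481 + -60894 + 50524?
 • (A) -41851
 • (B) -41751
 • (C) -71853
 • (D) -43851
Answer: A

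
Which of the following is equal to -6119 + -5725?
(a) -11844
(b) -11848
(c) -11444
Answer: a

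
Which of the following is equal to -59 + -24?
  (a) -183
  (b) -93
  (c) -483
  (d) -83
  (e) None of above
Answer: d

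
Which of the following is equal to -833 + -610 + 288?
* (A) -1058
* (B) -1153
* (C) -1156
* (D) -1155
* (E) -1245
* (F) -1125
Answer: D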